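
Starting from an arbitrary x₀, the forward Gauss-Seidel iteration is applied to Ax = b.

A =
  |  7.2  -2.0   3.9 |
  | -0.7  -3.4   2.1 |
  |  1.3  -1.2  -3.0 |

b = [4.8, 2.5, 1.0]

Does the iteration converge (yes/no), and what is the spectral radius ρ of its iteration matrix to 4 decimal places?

yes, ρ = 0.6911

Diagonal D = diag(7.2, -3.4, -3); L, U strict lower/upper.
T_GS = -(D+L)⁻¹U: row 0 first, T[0,1] = -(-2)/(7.2) = +0.2778; later rows by forward substitution.
  T[0,:] = [+0.0000 +0.2778 -0.5417]
  T[1,:] = [+0.0000 -0.0572 +0.7292]
  T[2,:] = [+0.0000 +0.1432 -0.5264]
|roots of det(T-λI)|: 0.6911, 0.1076, 0.0000.
ρ(T) = max|λ| = 0.6911; 0.6911 < 1 ⇒ converges.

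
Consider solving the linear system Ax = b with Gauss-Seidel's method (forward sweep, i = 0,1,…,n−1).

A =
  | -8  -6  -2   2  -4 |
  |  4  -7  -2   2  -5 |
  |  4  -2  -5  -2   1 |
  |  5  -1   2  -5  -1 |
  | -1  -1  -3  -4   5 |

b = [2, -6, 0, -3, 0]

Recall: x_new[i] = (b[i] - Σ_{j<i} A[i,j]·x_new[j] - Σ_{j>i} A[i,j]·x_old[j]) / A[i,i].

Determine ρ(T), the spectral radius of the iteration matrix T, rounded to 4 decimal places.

Diagonal D = diag(-8, -7, -5, -5, 5); L, U strict lower/upper.
GS T = -(D+L)⁻¹U: row 0 first, T[0,3] = -(2)/(-8) = +0.2500; later rows by forward substitution.
  T[0,:] = [+0.0000, -0.7500, -0.2500, +0.2500, -0.5000]
  T[1,:] = [+0.0000, -0.4286, -0.4286, +0.4286, -1.0000]
  T[2,:] = [+0.0000, -0.4286, -0.0286, -0.3714, +0.2000]
  T[3,:] = [+0.0000, -0.8357, -0.1757, +0.0157, -0.4200]
  T[4,:] = [+0.0000, -1.1614, -0.2934, -0.0746, -0.5160]
|λ(T)| sorted: 1.5102, 0.4724, 0.0693, 0.0693, 0.0000.
ρ = 1.5102; 1.5102 > 1, so it fails to converge.

1.5102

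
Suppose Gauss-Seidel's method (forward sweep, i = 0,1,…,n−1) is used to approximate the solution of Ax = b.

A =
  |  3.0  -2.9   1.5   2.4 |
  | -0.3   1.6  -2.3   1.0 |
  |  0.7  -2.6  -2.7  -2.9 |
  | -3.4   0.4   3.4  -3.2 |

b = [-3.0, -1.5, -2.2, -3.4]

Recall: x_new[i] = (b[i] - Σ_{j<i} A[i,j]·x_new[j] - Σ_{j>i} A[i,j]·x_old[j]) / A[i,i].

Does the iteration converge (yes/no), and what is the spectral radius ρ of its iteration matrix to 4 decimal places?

Split A = D + L + U, D = diag(3, 1.6, -2.7, -3.2).
Gauss-Seidel: T = -(D+L)⁻¹U, row 0 first, T[0,1] = -(-2.9)/(3) = +0.9667; later rows by forward substitution.
  T[0,:] = [+0.0000, +0.9667, -0.5000, -0.8000]
  T[1,:] = [+0.0000, +0.1813, +1.3437, -0.7750]
  T[2,:] = [+0.0000, +0.0761, -1.4236, -0.5352]
  T[3,:] = [+0.0000, -0.9236, -0.8134, +0.1845]
|roots of det(T-λI)|: 1.5160, 1.2772, 0.8190, 0.0000.
spectral radius ρ = 1.5160; 1.5160 > 1: divergent.

no, ρ = 1.5160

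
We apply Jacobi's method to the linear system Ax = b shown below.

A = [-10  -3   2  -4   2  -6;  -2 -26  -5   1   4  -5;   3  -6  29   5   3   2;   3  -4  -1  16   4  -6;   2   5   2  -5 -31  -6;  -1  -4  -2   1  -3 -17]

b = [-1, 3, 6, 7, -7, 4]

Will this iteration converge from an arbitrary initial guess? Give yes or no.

yes

Diagonal D = diag(-10, -26, 29, 16, -31, -17); L, U strict lower/upper.
Jacobi T = -D⁻¹(L+U): T[1,2] = -(-5)/(-26) = -0.1923; T[1,1] = 0.
  T[0,:] = [+0.0000  -0.3000  +0.2000  -0.4000  +0.2000  -0.6000]
  T[1,:] = [-0.0769  +0.0000  -0.1923  +0.0385  +0.1538  -0.1923]
  T[2,:] = [-0.1034  +0.2069  +0.0000  -0.1724  -0.1034  -0.0690]
  T[3,:] = [-0.1875  +0.2500  +0.0625  +0.0000  -0.2500  +0.3750]
  T[4,:] = [+0.0645  +0.1613  +0.0645  -0.1613  +0.0000  -0.1935]
  T[5,:] = [-0.0588  -0.2353  -0.1176  +0.0588  -0.1765  +0.0000]
|roots of det(T-λI)|: 0.5708, 0.2922, 0.2241, 0.2241, 0.1865, 0.0718.
ρ(T) = max|λ| = 0.5708; 0.5708 < 1 ⇒ converges.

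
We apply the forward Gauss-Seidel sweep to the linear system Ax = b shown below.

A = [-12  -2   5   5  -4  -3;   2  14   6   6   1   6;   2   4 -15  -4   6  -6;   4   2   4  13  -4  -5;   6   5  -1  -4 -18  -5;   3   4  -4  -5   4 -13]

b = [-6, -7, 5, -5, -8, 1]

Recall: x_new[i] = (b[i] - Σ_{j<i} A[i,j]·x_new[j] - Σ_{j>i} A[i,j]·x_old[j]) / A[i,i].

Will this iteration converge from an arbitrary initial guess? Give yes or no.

Let D = diag(-12, 14, -15, 13, -18, -13); L, U the strict triangles.
T_GS = -(D+L)⁻¹U: row 0 first, T[0,5] = -(-3)/(-12) = -0.2500; later rows by forward substitution.
  T[0,:] = [+0.0000, -0.1667, +0.4167, +0.4167, -0.3333, -0.2500]
  T[1,:] = [+0.0000, +0.0238, -0.4881, -0.4881, -0.0238, -0.3929]
  T[2,:] = [+0.0000, -0.0159, -0.0746, -0.3413, +0.3492, -0.5381]
  T[3,:] = [+0.0000, +0.0525, -0.0302, +0.0519, +0.3065, +0.6875]
  T[4,:] = [+0.0000, -0.0597, +0.0142, +0.0107, -0.2052, -0.5931]
  T[5,:] = [+0.0000, -0.0648, -0.0151, +0.0343, -0.3727, -0.4599]
|λ(T)| sorted: 0.8297, 0.2504, 0.2311, 0.1195, 0.0655, 0.0000.
spectral radius ρ = 0.8297; 0.8297 < 1: convergent.

yes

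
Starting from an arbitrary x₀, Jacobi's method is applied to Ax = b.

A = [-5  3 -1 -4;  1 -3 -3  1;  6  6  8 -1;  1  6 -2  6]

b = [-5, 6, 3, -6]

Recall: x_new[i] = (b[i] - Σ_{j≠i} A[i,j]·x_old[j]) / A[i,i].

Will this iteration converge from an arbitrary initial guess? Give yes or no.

A = D + L + U where D = diag(-5, -3, 8, 6).
T_J = -D⁻¹(L+U): T[0,2] = -(-1)/(-5) = -0.2000; T[0,0] = 0.
  T[0,:] = [+0.0000 +0.6000 -0.2000 -0.8000]
  T[1,:] = [+0.3333 +0.0000 -1.0000 +0.3333]
  T[2,:] = [-0.7500 -0.7500 +0.0000 +0.1250]
  T[3,:] = [-0.1667 -1.0000 +0.3333 +0.0000]
|roots of det(T-λI)|: 1.3925, 0.7869, 0.7218, 0.7218.
spectral radius ρ = 1.3925; 1.3925 > 1: divergent.

no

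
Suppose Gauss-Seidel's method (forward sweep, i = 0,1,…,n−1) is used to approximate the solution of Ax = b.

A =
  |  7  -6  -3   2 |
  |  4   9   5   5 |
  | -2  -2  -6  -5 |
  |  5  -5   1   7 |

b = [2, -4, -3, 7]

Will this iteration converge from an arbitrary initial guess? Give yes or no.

no

A = D + L + U where D = diag(7, 9, -6, 7).
GS T = -(D+L)⁻¹U: row 0 first, T[0,3] = -(2)/(7) = -0.2857; later rows by forward substitution.
  T[0,:] = [+0.0000, +0.8571, +0.4286, -0.2857]
  T[1,:] = [+0.0000, -0.3810, -0.7460, -0.4286]
  T[2,:] = [+0.0000, -0.1587, +0.1058, -0.5952]
  T[3,:] = [+0.0000, -0.8617, -0.8541, -0.0170]
|λ(T)| sorted: 1.2754, 0.6311, 0.3522, 0.0000.
ρ = 1.2754; 1.2754 > 1 ⇒ diverges.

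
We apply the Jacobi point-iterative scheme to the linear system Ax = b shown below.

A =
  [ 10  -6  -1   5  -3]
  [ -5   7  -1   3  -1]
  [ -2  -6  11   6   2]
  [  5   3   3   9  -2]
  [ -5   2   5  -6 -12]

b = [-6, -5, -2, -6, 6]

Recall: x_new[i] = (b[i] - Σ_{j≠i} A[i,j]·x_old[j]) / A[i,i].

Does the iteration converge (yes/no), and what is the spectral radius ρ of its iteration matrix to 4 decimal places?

no, ρ = 1.2614

A = D + L + U where D = diag(10, 7, 11, 9, -12).
Jacobi T = -D⁻¹(L+U): T[1,4] = -(-1)/(7) = +0.1429; T[1,1] = 0.
  T[0,:] = [+0.0000  +0.6000  +0.1000  -0.5000  +0.3000]
  T[1,:] = [+0.7143  +0.0000  +0.1429  -0.4286  +0.1429]
  T[2,:] = [+0.1818  +0.5455  +0.0000  -0.5455  -0.1818]
  T[3,:] = [-0.5556  -0.3333  -0.3333  +0.0000  +0.2222]
  T[4,:] = [-0.4167  +0.1667  +0.4167  -0.5000  +0.0000]
|eigenvalues of T|: 1.2614, 0.6671, 0.5294, 0.5294, 0.4112.
ρ = 1.2614; 1.2614 > 1: divergent.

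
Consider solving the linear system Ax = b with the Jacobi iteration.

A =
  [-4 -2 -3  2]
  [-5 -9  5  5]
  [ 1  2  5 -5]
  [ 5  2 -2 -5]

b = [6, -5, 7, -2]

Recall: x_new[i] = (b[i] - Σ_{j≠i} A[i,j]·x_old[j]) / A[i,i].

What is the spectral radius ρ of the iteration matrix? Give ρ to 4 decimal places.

Diagonal D = diag(-4, -9, 5, -5); L, U strict lower/upper.
Jacobi T = -D⁻¹(L+U): T[0,2] = -(-3)/(-4) = -0.7500; T[0,0] = 0.
  T[0,:] = [+0.0000, -0.5000, -0.7500, +0.5000]
  T[1,:] = [-0.5556, +0.0000, +0.5556, +0.5556]
  T[2,:] = [-0.2000, -0.4000, +0.0000, +1.0000]
  T[3,:] = [+1.0000, +0.4000, -0.4000, +0.0000]
|eigenvalues of T|: 1.1828, 0.8245, 0.8245, 0.1935.
ρ = 1.1828; 1.1828 > 1, so it fails to converge.

1.1828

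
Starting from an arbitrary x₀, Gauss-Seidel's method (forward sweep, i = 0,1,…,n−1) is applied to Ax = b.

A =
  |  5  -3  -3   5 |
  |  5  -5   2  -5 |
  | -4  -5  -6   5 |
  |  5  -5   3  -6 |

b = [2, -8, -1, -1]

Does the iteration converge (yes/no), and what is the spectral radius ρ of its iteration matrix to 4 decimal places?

Write A = D+L+U with D = diag(5, -5, -6, -6).
Gauss-Seidel: T = -(D+L)⁻¹U, row 0 first, T[0,1] = -(-3)/(5) = +0.6000; later rows by forward substitution.
  T[0,:] = [+0.0000  +0.6000  +0.6000  -1.0000]
  T[1,:] = [+0.0000  +0.6000  +1.0000  -2.0000]
  T[2,:] = [+0.0000  -0.9000  -1.2333  +3.1667]
  T[3,:] = [+0.0000  -0.4500  -0.9500  +2.4167]
|λ(T)| sorted: 1.3201, 0.3553, 0.3553, 0.0000.
spectral radius ρ = 1.3201; 1.3201 > 1 ⇒ diverges.

no, ρ = 1.3201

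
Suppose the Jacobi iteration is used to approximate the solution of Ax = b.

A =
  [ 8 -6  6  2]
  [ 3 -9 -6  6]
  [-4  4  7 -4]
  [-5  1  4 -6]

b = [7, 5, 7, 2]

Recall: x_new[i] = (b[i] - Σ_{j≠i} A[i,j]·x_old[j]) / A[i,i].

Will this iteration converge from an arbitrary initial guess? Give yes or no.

no

Diagonal D = diag(8, -9, 7, -6); L, U strict lower/upper.
T_J = -D⁻¹(L+U): T[1,2] = -(-6)/(-9) = -0.6667; T[1,1] = 0.
  T[0,:] = [+0.0000 +0.7500 -0.7500 -0.2500]
  T[1,:] = [+0.3333 +0.0000 -0.6667 +0.6667]
  T[2,:] = [+0.5714 -0.5714 +0.0000 +0.5714]
  T[3,:] = [-0.8333 +0.1667 +0.6667 +0.0000]
|eigenvalues of T|: 1.2161, 0.6194, 0.6194, 0.1871.
ρ(T) = max|λ| = 1.2161; 1.2161 > 1: divergent.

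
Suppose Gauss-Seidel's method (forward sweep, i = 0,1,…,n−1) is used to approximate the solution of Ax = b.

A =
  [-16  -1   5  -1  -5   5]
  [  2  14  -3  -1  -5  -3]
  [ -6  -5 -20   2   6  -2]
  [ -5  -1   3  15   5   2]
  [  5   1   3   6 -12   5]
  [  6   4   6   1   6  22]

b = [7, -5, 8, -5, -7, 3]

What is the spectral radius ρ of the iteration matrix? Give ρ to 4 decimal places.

0.6023

A = D + L + U where D = diag(-16, 14, -20, 15, -12, 22).
Gauss-Seidel: T = -(D+L)⁻¹U, row 0 first, T[0,5] = -(5)/(-16) = +0.3125; later rows by forward substitution.
  T[0,:] = [+0.0000, -0.0625, +0.3125, -0.0625, -0.3125, +0.3125]
  T[1,:] = [+0.0000, +0.0089, +0.1696, +0.0804, +0.4018, +0.1696]
  T[2,:] = [+0.0000, +0.0165, -0.1362, +0.0987, +0.2933, -0.2362]
  T[3,:] = [+0.0000, -0.0235, +0.1427, -0.0352, -0.4694, +0.0294]
  T[4,:] = [+0.0000, -0.0329, +0.1817, -0.0123, -0.2581, +0.5167]
  T[5,:] = [+0.0000, +0.0210, -0.1350, -0.0195, +0.0239, -0.1939]
eigenvalue magnitudes: 0.6023, 0.1681, 0.1681, 0.1069, 0.0279, 0.0000.
ρ = 0.6023; 0.6023 < 1 ⇒ converges.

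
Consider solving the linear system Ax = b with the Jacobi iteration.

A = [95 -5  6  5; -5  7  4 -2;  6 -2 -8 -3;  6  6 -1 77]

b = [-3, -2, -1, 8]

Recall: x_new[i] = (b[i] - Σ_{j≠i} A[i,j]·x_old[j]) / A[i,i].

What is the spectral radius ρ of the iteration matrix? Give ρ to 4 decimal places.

A = D + L + U where D = diag(95, 7, -8, 77).
T_J = -D⁻¹(L+U): T[2,1] = -(-2)/(-8) = -0.2500; T[2,2] = 0.
  T[0,:] = [+0.0000  +0.0526  -0.0632  -0.0526]
  T[1,:] = [+0.7143  +0.0000  -0.5714  +0.2857]
  T[2,:] = [+0.7500  -0.2500  +0.0000  -0.3750]
  T[3,:] = [-0.0779  -0.0779  +0.0130  +0.0000]
moduli |λ_i(T)| = 0.3868, 0.3284, 0.3284, 0.1317.
ρ(T) = max|λ| = 0.3868; 0.3868 < 1: convergent.

0.3868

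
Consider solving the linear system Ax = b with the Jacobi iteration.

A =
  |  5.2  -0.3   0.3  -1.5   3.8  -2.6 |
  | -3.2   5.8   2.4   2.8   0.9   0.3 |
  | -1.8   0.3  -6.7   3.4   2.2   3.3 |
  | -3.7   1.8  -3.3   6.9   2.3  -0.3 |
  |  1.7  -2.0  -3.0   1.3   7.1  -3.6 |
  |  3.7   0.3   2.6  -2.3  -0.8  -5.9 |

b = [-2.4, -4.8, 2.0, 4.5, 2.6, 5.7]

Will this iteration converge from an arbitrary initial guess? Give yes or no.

no

Diagonal D = diag(5.2, 5.8, -6.7, 6.9, 7.1, -5.9); L, U strict lower/upper.
Jacobi: T = -D⁻¹(L+U), T[3,0] = -(-3.7)/(6.9) = +0.5362; T[3,3] = 0.
  T[0,:] = [+0.0000 +0.0577 -0.0577 +0.2885 -0.7308 +0.5000]
  T[1,:] = [+0.5517 +0.0000 -0.4138 -0.4828 -0.1552 -0.0517]
  T[2,:] = [-0.2687 +0.0448 +0.0000 +0.5075 +0.3284 +0.4925]
  T[3,:] = [+0.5362 -0.2609 +0.4783 +0.0000 -0.3333 +0.0435]
  T[4,:] = [-0.2394 +0.2817 +0.4225 -0.1831 +0.0000 +0.5070]
  T[5,:] = [+0.6271 +0.0508 +0.4407 -0.3898 -0.1356 +0.0000]
|eigenvalues of T|: 1.1562, 0.7654, 0.6754, 0.6754, 0.5689, 0.1746.
ρ(T) = max|λ| = 1.1562; 1.1562 > 1, so it fails to converge.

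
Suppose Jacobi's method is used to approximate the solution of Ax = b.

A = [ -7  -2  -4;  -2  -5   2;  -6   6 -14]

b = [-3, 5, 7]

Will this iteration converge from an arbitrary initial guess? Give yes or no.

yes

Diagonal D = diag(-7, -5, -14); L, U strict lower/upper.
T_J = -D⁻¹(L+U): T[0,1] = -(-2)/(-7) = -0.2857; T[0,0] = 0.
  T[0,:] = [+0.0000  -0.2857  -0.5714]
  T[1,:] = [-0.4000  +0.0000  +0.4000]
  T[2,:] = [-0.4286  +0.4286  +0.0000]
|λ(T)| sorted: 0.8400, 0.4581, 0.3819.
ρ = 0.8400; 0.8400 < 1: convergent.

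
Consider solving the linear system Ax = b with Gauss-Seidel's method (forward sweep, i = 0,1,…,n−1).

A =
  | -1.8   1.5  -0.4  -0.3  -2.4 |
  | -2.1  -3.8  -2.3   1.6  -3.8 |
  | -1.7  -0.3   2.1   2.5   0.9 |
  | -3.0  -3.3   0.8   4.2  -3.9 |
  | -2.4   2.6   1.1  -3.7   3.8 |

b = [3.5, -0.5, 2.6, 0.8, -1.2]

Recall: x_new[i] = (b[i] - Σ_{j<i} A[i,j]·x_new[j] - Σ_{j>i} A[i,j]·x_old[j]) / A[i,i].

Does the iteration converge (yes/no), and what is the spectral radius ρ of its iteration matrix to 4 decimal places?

no, ρ = 1.3061

Diagonal D = diag(-1.8, -3.8, 2.1, 4.2, 3.8); L, U strict lower/upper.
T_GS = -(D+L)⁻¹U: row 0 first, T[0,2] = -(-0.4)/(-1.8) = -0.2222; later rows by forward substitution.
  T[0,:] = [+0.0000, +0.8333, -0.2222, -0.1667, -1.3333]
  T[1,:] = [+0.0000, -0.4605, -0.4825, +0.5132, -0.2632]
  T[2,:] = [+0.0000, +0.6088, -0.2488, -1.2521, -1.5455]
  T[3,:] = [+0.0000, +0.1174, -0.4904, +0.5226, +0.0638]
  T[4,:] = [+0.0000, +0.7795, -0.2157, +0.4150, -0.1525]
moduli |λ_i(T)| = 1.3061, 1.0106, 1.0106, 0.2640, 0.0000.
spectral radius ρ = 1.3061; 1.3061 > 1 ⇒ diverges.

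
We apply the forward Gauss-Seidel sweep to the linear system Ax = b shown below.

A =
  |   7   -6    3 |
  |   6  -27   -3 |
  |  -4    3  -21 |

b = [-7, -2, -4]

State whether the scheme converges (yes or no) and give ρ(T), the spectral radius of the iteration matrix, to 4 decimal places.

Let D = diag(7, -27, -21); L, U the strict triangles.
GS T = -(D+L)⁻¹U: row 0 first, T[0,1] = -(-6)/(7) = +0.8571; later rows by forward substitution.
  T[0,:] = [+0.0000  +0.8571  -0.4286]
  T[1,:] = [+0.0000  +0.1905  -0.2063]
  T[2,:] = [+0.0000  -0.1361  +0.0522]
moduli |λ_i(T)| = 0.3026, 0.0600, 0.0000.
ρ(T) = max|λ| = 0.3026; 0.3026 < 1, so it converges for any x₀.

yes, ρ = 0.3026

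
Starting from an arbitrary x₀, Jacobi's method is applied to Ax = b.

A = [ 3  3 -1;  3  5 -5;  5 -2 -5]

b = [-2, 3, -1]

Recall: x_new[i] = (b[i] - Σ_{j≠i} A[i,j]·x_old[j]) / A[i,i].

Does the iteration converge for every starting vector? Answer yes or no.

no

Write A = D+L+U with D = diag(3, 5, -5).
Jacobi: T = -D⁻¹(L+U), T[2,1] = -(-2)/(-5) = -0.4000; T[2,2] = 0.
  T[0,:] = [+0.0000 -1.0000 +0.3333]
  T[1,:] = [-0.6000 +0.0000 +1.0000]
  T[2,:] = [+1.0000 -0.4000 +0.0000]
eigenvalue magnitudes: 1.1536, 0.8930, 0.8930.
ρ = 1.1536; 1.1536 > 1 ⇒ diverges.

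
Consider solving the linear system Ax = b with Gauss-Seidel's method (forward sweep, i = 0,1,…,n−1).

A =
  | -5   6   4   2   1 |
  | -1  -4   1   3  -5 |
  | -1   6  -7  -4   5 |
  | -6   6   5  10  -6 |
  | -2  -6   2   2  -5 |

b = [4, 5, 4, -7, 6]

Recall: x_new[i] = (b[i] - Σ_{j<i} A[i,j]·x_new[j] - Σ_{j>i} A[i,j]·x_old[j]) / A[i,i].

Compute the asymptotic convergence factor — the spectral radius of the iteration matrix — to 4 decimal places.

A = D + L + U where D = diag(-5, -4, -7, 10, -5).
GS T = -(D+L)⁻¹U: row 0 first, T[0,4] = -(1)/(-5) = +0.2000; later rows by forward substitution.
  T[0,:] = [+0.0000 +1.2000 +0.8000 +0.4000 +0.2000]
  T[1,:] = [+0.0000 -0.3000 +0.0500 +0.6500 -1.3000]
  T[2,:] = [+0.0000 -0.4286 -0.0714 -0.0714 -0.4286]
  T[3,:] = [+0.0000 +1.1143 +0.4857 -0.1143 +1.7143]
  T[4,:] = [+0.0000 +0.1543 -0.2143 -1.0143 +1.9943]
|roots of det(T-λI)|: 1.1463, 0.5000, 0.3455, 0.2077, 0.0000.
ρ(T) = max|λ| = 1.1463; 1.1463 > 1, so it fails to converge.

1.1463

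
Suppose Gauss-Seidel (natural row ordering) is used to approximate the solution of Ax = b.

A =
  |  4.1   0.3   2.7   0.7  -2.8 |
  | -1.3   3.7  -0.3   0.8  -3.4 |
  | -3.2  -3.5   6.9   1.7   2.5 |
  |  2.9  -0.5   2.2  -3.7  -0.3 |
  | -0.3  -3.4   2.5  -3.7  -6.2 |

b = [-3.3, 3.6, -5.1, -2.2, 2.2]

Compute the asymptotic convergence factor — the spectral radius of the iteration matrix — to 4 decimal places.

Let D = diag(4.1, 3.7, 6.9, -3.7, -6.2); L, U the strict triangles.
GS T = -(D+L)⁻¹U: row 0 first, T[0,4] = -(-2.8)/(4.1) = +0.6829; later rows by forward substitution.
  T[0,:] = [+0.0000, -0.0732, -0.6585, -0.1707, +0.6829]
  T[1,:] = [+0.0000, -0.0257, -0.1503, -0.2762, +1.1589]
  T[2,:] = [+0.0000, -0.0470, -0.3816, -0.4657, +0.5422]
  T[3,:] = [+0.0000, -0.0818, -0.7228, -0.3734, +0.6200]
  T[4,:] = [+0.0000, +0.0475, +0.3917, +0.1948, -0.8199]
|eigenvalues of T|: 1.5252, 0.3003, 0.2249, 0.0001, 0.0000.
ρ = 1.5252; 1.5252 > 1 ⇒ diverges.

1.5252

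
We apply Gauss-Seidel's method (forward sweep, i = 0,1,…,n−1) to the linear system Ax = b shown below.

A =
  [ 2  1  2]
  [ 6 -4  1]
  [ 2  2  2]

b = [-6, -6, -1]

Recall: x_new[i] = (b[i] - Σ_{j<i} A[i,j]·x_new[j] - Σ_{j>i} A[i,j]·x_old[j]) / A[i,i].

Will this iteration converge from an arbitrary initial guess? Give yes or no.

Split A = D + L + U, D = diag(2, -4, 2).
GS T = -(D+L)⁻¹U: row 0 first, T[0,2] = -(2)/(2) = -1.0000; later rows by forward substitution.
  T[0,:] = [+0.0000 -0.5000 -1.0000]
  T[1,:] = [+0.0000 -0.7500 -1.2500]
  T[2,:] = [+0.0000 +1.2500 +2.2500]
|eigenvalues of T|: 1.5792, 0.0792, 0.0000.
ρ = 1.5792; 1.5792 > 1 ⇒ diverges.

no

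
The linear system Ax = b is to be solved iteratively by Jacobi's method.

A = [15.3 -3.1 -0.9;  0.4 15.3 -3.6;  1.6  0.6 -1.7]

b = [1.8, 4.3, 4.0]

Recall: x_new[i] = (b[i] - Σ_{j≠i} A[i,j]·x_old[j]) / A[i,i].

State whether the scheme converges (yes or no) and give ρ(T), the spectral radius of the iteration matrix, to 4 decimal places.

yes, ρ = 0.4757

Let D = diag(15.3, 15.3, -1.7); L, U the strict triangles.
Jacobi T = -D⁻¹(L+U): T[0,2] = -(-0.9)/(15.3) = +0.0588; T[0,0] = 0.
  T[0,:] = [+0.0000  +0.2026  +0.0588]
  T[1,:] = [-0.0261  +0.0000  +0.2353]
  T[2,:] = [+0.9412  +0.3529  +0.0000]
eigenvalue magnitudes: 0.4757, 0.3053, 0.3053.
ρ = 0.4757; 0.4757 < 1 ⇒ converges.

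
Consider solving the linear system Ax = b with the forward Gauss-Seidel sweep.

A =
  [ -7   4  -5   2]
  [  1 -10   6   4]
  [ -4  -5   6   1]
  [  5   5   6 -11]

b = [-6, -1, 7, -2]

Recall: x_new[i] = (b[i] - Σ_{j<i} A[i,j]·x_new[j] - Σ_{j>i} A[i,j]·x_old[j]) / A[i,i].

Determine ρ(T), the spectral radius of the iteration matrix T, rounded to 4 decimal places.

0.9474

A = D + L + U where D = diag(-7, -10, 6, -11).
Gauss-Seidel: T = -(D+L)⁻¹U, row 0 first, T[0,2] = -(-5)/(-7) = -0.7143; later rows by forward substitution.
  T[0,:] = [+0.0000 +0.5714 -0.7143 +0.2857]
  T[1,:] = [+0.0000 +0.0571 +0.5286 +0.4286]
  T[2,:] = [+0.0000 +0.4286 -0.0357 +0.3810]
  T[3,:] = [+0.0000 +0.5195 -0.1039 +0.5325]
moduli |λ_i(T)| = 0.9474, 0.4539, 0.0604, 0.0000.
ρ(T) = max|λ| = 0.9474; 0.9474 < 1: convergent.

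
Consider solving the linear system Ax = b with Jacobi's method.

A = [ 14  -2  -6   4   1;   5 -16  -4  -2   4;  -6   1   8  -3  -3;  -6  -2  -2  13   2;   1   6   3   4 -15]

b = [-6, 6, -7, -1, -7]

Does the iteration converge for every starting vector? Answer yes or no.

yes

Write A = D+L+U with D = diag(14, -16, 8, 13, -15).
Jacobi T = -D⁻¹(L+U): T[0,2] = -(-6)/(14) = +0.4286; T[0,0] = 0.
  T[0,:] = [+0.0000 +0.1429 +0.4286 -0.2857 -0.0714]
  T[1,:] = [+0.3125 +0.0000 -0.2500 -0.1250 +0.2500]
  T[2,:] = [+0.7500 -0.1250 +0.0000 +0.3750 +0.3750]
  T[3,:] = [+0.4615 +0.1538 +0.1538 +0.0000 -0.1538]
  T[4,:] = [+0.0667 +0.4000 +0.2000 +0.2667 +0.0000]
moduli |λ_i(T)| = 0.8247, 0.6471, 0.4054, 0.4054, 0.2893.
ρ(T) = max|λ| = 0.8247; 0.8247 < 1, so it converges for any x₀.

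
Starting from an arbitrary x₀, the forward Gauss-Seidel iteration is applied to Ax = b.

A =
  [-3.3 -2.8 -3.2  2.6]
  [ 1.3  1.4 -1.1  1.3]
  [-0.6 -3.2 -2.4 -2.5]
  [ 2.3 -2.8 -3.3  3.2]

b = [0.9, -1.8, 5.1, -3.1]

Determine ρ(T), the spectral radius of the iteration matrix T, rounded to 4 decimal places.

1.1259

Diagonal D = diag(-3.3, 1.4, -2.4, 3.2); L, U strict lower/upper.
T_GS = -(D+L)⁻¹U: row 0 first, T[0,3] = -(2.6)/(-3.3) = +0.7879; later rows by forward substitution.
  T[0,:] = [+0.0000 -0.8485 -0.9697 +0.7879]
  T[1,:] = [+0.0000 +0.7879 +1.6861 -1.6602]
  T[2,:] = [+0.0000 -0.8384 -2.0058 +0.9749]
  T[3,:] = [+0.0000 +0.4347 +0.1039 -1.0135]
moduli |λ_i(T)| = 1.1259, 0.6658, 0.6658, 0.0000.
spectral radius ρ = 1.1259; 1.1259 > 1, so it fails to converge.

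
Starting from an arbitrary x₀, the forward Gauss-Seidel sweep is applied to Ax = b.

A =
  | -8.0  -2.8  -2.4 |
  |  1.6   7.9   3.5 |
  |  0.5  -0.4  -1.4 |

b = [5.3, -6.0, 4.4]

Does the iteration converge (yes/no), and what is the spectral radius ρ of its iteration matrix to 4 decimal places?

Write A = D+L+U with D = diag(-8, 7.9, -1.4).
Gauss-Seidel: T = -(D+L)⁻¹U, row 0 first, T[0,2] = -(-2.4)/(-8) = -0.3000; later rows by forward substitution.
  T[0,:] = [+0.0000, -0.3500, -0.3000]
  T[1,:] = [+0.0000, +0.0709, -0.3823]
  T[2,:] = [+0.0000, -0.1453, +0.0021]
eigenvalue magnitudes: 0.2746, 0.2017, 0.0000.
ρ = 0.2746; 0.2746 < 1: convergent.

yes, ρ = 0.2746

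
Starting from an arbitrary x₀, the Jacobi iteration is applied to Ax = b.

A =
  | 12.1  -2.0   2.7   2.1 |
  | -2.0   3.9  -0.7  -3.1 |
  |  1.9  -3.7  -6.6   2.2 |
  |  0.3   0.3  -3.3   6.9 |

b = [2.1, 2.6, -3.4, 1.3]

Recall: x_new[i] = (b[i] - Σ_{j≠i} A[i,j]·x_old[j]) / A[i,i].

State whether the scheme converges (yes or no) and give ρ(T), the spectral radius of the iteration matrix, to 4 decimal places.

Write A = D+L+U with D = diag(12.1, 3.9, -6.6, 6.9).
Jacobi: T = -D⁻¹(L+U), T[1,2] = -(-0.7)/(3.9) = +0.1795; T[1,1] = 0.
  T[0,:] = [+0.0000  +0.1653  -0.2231  -0.1736]
  T[1,:] = [+0.5128  +0.0000  +0.1795  +0.7949]
  T[2,:] = [+0.2879  -0.5606  +0.0000  +0.3333]
  T[3,:] = [-0.0435  -0.0435  +0.4783  +0.0000]
eigenvalue magnitudes: 0.6190, 0.5101, 0.5101, 0.1507.
ρ(T) = max|λ| = 0.6190; 0.6190 < 1: convergent.

yes, ρ = 0.6190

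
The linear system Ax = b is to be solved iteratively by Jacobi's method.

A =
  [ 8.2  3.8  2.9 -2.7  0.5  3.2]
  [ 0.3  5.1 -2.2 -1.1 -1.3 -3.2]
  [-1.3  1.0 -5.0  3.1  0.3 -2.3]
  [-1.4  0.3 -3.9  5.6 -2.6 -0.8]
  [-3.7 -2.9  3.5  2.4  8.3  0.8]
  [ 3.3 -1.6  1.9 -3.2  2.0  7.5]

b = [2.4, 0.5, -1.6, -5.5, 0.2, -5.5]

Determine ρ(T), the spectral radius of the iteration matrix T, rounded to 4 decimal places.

Diagonal D = diag(8.2, 5.1, -5, 5.6, 8.3, 7.5); L, U strict lower/upper.
Jacobi: T = -D⁻¹(L+U), T[1,4] = -(-1.3)/(5.1) = +0.2549; T[1,1] = 0.
  T[0,:] = [+0.0000  -0.4634  -0.3537  +0.3293  -0.0610  -0.3902]
  T[1,:] = [-0.0588  +0.0000  +0.4314  +0.2157  +0.2549  +0.6275]
  T[2,:] = [-0.2600  +0.2000  +0.0000  +0.6200  +0.0600  -0.4600]
  T[3,:] = [+0.2500  -0.0536  +0.6964  +0.0000  +0.4643  +0.1429]
  T[4,:] = [+0.4458  +0.3494  -0.4217  -0.2892  +0.0000  -0.0964]
  T[5,:] = [-0.4400  +0.2133  -0.2533  +0.4267  -0.2667  +0.0000]
|roots of det(T-λI)|: 1.2221, 0.6873, 0.6873, 0.2547, 0.1869, 0.1869.
ρ = 1.2221; 1.2221 > 1 ⇒ diverges.

1.2221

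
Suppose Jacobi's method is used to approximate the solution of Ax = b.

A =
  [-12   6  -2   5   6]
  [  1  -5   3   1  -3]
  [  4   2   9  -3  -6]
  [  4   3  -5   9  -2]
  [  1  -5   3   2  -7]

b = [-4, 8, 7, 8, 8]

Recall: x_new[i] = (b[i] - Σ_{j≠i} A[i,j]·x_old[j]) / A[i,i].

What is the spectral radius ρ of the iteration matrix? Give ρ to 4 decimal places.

Split A = D + L + U, D = diag(-12, -5, 9, 9, -7).
Jacobi T = -D⁻¹(L+U): T[2,0] = -(4)/(9) = -0.4444; T[2,2] = 0.
  T[0,:] = [+0.0000, +0.5000, -0.1667, +0.4167, +0.5000]
  T[1,:] = [+0.2000, +0.0000, +0.6000, +0.2000, -0.6000]
  T[2,:] = [-0.4444, -0.2222, +0.0000, +0.3333, +0.6667]
  T[3,:] = [-0.4444, -0.3333, +0.5556, +0.0000, +0.2222]
  T[4,:] = [+0.1429, -0.7143, +0.4286, +0.2857, +0.0000]
|eigenvalues of T|: 1.1890, 0.7064, 0.7064, 0.4582, 0.2485.
spectral radius ρ = 1.1890; 1.1890 > 1, so it fails to converge.

1.1890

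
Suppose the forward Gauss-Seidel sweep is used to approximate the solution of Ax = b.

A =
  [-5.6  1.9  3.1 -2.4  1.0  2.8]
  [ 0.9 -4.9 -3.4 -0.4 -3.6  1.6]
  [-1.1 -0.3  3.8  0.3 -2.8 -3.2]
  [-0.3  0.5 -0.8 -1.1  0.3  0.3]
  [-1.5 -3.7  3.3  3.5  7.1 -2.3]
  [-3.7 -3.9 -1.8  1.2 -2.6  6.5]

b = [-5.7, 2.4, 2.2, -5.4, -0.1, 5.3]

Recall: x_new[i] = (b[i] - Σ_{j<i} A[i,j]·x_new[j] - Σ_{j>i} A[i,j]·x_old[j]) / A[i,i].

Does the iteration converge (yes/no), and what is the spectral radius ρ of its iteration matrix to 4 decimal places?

no, ρ = 1.4669

Write A = D+L+U with D = diag(-5.6, -4.9, 3.8, -1.1, 7.1, 6.5).
T_GS = -(D+L)⁻¹U: row 0 first, T[0,2] = -(3.1)/(-5.6) = +0.5536; later rows by forward substitution.
  T[0,:] = [+0.0000, +0.3393, +0.5536, -0.4286, +0.1786, +0.5000]
  T[1,:] = [+0.0000, +0.0623, -0.5922, -0.1603, -0.7019, +0.4184]
  T[2,:] = [+0.0000, +0.1031, +0.1135, -0.2157, +0.7331, +1.0199]
  T[3,:] = [+0.0000, -0.1392, -0.5027, +0.2008, -0.6282, -0.4152]
  T[4,:] = [+0.0000, +0.1248, +0.0034, -0.1729, -0.3591, +0.3782]
  T[5,:] = [+0.0000, +0.3347, +0.0854, -0.5061, -0.1441, +1.0460]
|roots of det(T-λI)|: 1.4669, 0.3159, 0.1310, 0.1310, 0.1175, 0.0000.
spectral radius ρ = 1.4669; 1.4669 > 1 ⇒ diverges.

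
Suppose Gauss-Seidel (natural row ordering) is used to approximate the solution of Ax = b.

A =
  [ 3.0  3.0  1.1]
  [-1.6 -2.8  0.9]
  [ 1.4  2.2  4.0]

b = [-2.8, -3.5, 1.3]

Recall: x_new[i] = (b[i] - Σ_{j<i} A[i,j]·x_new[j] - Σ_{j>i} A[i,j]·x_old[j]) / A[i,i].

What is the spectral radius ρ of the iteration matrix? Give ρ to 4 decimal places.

Diagonal D = diag(3, -2.8, 4); L, U strict lower/upper.
T_GS = -(D+L)⁻¹U: row 0 first, T[0,1] = -(3)/(3) = -1.0000; later rows by forward substitution.
  T[0,:] = [+0.0000 -1.0000 -0.3667]
  T[1,:] = [+0.0000 +0.5714 +0.5310]
  T[2,:] = [+0.0000 +0.0357 -0.1637]
|eigenvalues of T|: 0.5964, 0.1886, 0.0000.
spectral radius ρ = 0.5964; 0.5964 < 1, so it converges for any x₀.

0.5964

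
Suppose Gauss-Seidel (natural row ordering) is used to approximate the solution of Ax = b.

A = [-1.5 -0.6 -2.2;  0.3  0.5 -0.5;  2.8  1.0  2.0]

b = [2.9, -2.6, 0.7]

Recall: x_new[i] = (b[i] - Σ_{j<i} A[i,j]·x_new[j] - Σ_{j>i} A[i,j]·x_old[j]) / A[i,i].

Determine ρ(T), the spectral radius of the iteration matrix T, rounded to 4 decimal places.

Let D = diag(-1.5, 0.5, 2); L, U the strict triangles.
Gauss-Seidel: T = -(D+L)⁻¹U, row 0 first, T[0,1] = -(-0.6)/(-1.5) = -0.4000; later rows by forward substitution.
  T[0,:] = [+0.0000, -0.4000, -1.4667]
  T[1,:] = [+0.0000, +0.2400, +1.8800]
  T[2,:] = [+0.0000, +0.4400, +1.1133]
|eigenvalues of T|: 1.6856, 0.3322, 0.0000.
spectral radius ρ = 1.6856; 1.6856 > 1 ⇒ diverges.

1.6856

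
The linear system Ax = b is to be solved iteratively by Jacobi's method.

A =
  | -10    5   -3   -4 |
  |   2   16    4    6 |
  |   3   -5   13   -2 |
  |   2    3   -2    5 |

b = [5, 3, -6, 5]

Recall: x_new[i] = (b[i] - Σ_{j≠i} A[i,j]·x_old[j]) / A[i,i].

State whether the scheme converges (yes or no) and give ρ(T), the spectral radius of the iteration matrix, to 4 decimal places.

A = D + L + U where D = diag(-10, 16, 13, 5).
T_J = -D⁻¹(L+U): T[1,3] = -(6)/(16) = -0.3750; T[1,1] = 0.
  T[0,:] = [+0.0000, +0.5000, -0.3000, -0.4000]
  T[1,:] = [-0.1250, +0.0000, -0.2500, -0.3750]
  T[2,:] = [-0.2308, +0.3846, +0.0000, +0.1538]
  T[3,:] = [-0.4000, -0.6000, +0.4000, +0.0000]
|roots of det(T-λI)|: 0.7458, 0.5065, 0.2791, 0.2791.
ρ(T) = max|λ| = 0.7458; 0.7458 < 1, so it converges for any x₀.

yes, ρ = 0.7458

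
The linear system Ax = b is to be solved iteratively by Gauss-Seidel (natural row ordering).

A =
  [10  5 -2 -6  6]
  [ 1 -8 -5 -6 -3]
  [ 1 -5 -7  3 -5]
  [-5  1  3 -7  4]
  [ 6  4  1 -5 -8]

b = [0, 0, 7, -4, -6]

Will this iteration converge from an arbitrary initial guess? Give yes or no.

no

Let D = diag(10, -8, -7, -7, -8); L, U the strict triangles.
T_GS = -(D+L)⁻¹U: row 0 first, T[0,4] = -(6)/(10) = -0.6000; later rows by forward substitution.
  T[0,:] = [+0.0000, -0.5000, +0.2000, +0.6000, -0.6000]
  T[1,:] = [+0.0000, -0.0625, -0.6000, -0.6750, -0.4500]
  T[2,:] = [+0.0000, -0.0268, +0.4571, +0.9964, -0.4786]
  T[3,:] = [+0.0000, +0.3367, -0.0327, -0.0980, +0.7306]
  T[4,:] = [+0.0000, -0.6201, -0.0724, +0.2983, -1.1915]
moduli |λ_i(T)| = 1.5538, 0.4867, 0.4867, 0.1559, 0.0000.
ρ = 1.5538; 1.5538 > 1, so it fails to converge.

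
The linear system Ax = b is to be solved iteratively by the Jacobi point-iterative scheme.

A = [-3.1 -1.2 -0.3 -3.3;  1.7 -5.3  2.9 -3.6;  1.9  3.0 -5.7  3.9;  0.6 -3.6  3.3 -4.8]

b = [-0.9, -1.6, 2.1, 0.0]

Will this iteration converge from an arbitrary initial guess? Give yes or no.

Write A = D+L+U with D = diag(-3.1, -5.3, -5.7, -4.8).
T_J = -D⁻¹(L+U): T[0,1] = -(-1.2)/(-3.1) = -0.3871; T[0,0] = 0.
  T[0,:] = [+0.0000  -0.3871  -0.0968  -1.0645]
  T[1,:] = [+0.3208  +0.0000  +0.5472  -0.6792]
  T[2,:] = [+0.3333  +0.5263  +0.0000  +0.6842]
  T[3,:] = [+0.1250  -0.7500  +0.6875  +0.0000]
|λ(T)| sorted: 1.2512, 0.7487, 0.4593, 0.4593.
ρ(T) = max|λ| = 1.2512; 1.2512 > 1, so it fails to converge.

no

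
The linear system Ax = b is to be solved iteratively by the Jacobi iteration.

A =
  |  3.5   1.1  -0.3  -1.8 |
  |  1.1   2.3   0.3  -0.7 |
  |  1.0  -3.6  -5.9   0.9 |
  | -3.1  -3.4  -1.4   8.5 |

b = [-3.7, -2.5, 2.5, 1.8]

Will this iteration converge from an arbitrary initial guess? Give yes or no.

yes

Split A = D + L + U, D = diag(3.5, 2.3, -5.9, 8.5).
Jacobi T = -D⁻¹(L+U): T[2,3] = -(0.9)/(-5.9) = +0.1525; T[2,2] = 0.
  T[0,:] = [+0.0000  -0.3143  +0.0857  +0.5143]
  T[1,:] = [-0.4783  +0.0000  -0.1304  +0.3043]
  T[2,:] = [+0.1695  -0.6102  +0.0000  +0.1525]
  T[3,:] = [+0.3647  +0.4000  +0.1647  +0.0000]
|roots of det(T-λI)|: 0.8423, 0.5904, 0.3103, 0.0583.
ρ(T) = max|λ| = 0.8423; 0.8423 < 1, so it converges for any x₀.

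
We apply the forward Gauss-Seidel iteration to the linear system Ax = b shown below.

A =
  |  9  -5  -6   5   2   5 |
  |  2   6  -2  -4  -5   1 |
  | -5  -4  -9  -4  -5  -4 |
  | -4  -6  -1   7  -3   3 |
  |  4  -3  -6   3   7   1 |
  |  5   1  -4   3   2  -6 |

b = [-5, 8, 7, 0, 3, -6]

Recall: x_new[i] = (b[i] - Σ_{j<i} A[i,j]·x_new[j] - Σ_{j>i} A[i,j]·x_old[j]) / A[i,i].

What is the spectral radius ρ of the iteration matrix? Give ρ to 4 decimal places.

1.2677

Let D = diag(9, 6, -9, 7, 7, -6); L, U the strict triangles.
Gauss-Seidel: T = -(D+L)⁻¹U, row 0 first, T[0,2] = -(-6)/(9) = +0.6667; later rows by forward substitution.
  T[0,:] = [+0.0000, +0.5556, +0.6667, -0.5556, -0.2222, -0.5556]
  T[1,:] = [+0.0000, -0.1852, +0.1111, +0.8519, +0.9074, +0.0185]
  T[2,:] = [+0.0000, -0.2263, -0.4198, -0.5144, -0.8354, -0.1440]
  T[3,:] = [+0.0000, +0.1264, +0.4162, +0.3392, +0.9600, -0.7507]
  T[4,:] = [+0.0000, -0.6450, -0.8715, +0.0962, -0.6116, +0.3808]
  T[5,:] = [+0.0000, +0.4312, +0.7715, +0.2236, +0.7991, -0.6123]
|eigenvalues of T|: 1.2677, 0.4960, 0.4960, 0.2453, 0.0549, 0.0000.
ρ(T) = max|λ| = 1.2677; 1.2677 > 1 ⇒ diverges.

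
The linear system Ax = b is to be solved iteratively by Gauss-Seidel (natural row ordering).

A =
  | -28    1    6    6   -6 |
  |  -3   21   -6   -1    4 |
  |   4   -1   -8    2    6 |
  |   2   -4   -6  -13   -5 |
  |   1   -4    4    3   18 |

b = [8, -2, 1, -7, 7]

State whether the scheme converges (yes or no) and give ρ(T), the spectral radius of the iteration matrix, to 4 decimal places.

Split A = D + L + U, D = diag(-28, 21, -8, -13, 18).
T_GS = -(D+L)⁻¹U: row 0 first, T[0,3] = -(6)/(-28) = +0.2143; later rows by forward substitution.
  T[0,:] = [+0.0000 +0.0357 +0.2143 +0.2143 -0.2143]
  T[1,:] = [+0.0000 +0.0051 +0.3163 +0.0782 -0.2211]
  T[2,:] = [+0.0000 +0.0172 +0.0676 +0.3474 +0.6705]
  T[3,:] = [+0.0000 -0.0040 -0.0956 -0.1514 -0.6590]
  T[4,:] = [+0.0000 -0.0040 +0.0593 -0.0465 -0.0764]
moduli |λ_i(T)| = 0.3583, 0.1538, 0.1538, 0.0064, 0.0000.
ρ(T) = max|λ| = 0.3583; 0.3583 < 1 ⇒ converges.

yes, ρ = 0.3583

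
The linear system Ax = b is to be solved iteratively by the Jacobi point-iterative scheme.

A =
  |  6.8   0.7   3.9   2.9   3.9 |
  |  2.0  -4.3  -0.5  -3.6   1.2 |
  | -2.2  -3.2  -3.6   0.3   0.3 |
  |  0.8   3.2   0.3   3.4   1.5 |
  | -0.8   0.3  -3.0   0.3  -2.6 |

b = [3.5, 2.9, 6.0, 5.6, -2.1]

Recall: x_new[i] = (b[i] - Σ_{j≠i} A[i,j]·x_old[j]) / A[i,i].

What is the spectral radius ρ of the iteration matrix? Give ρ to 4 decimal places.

1.2732

Diagonal D = diag(6.8, -4.3, -3.6, 3.4, -2.6); L, U strict lower/upper.
T_J = -D⁻¹(L+U): T[1,0] = -(2)/(-4.3) = +0.4651; T[1,1] = 0.
  T[0,:] = [+0.0000, -0.1029, -0.5735, -0.4265, -0.5735]
  T[1,:] = [+0.4651, +0.0000, -0.1163, -0.8372, +0.2791]
  T[2,:] = [-0.6111, -0.8889, +0.0000, +0.0833, +0.0833]
  T[3,:] = [-0.2353, -0.9412, -0.0882, +0.0000, -0.4412]
  T[4,:] = [-0.3077, +0.1154, -1.1538, +0.1154, +0.0000]
|λ(T)| sorted: 1.2732, 0.8730, 0.8730, 0.5248, 0.5248.
ρ(T) = max|λ| = 1.2732; 1.2732 > 1: divergent.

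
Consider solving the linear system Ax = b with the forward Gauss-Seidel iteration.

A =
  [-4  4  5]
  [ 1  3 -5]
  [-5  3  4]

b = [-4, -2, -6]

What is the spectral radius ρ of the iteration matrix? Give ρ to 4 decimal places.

Diagonal D = diag(-4, 3, 4); L, U strict lower/upper.
GS T = -(D+L)⁻¹U: row 0 first, T[0,2] = -(5)/(-4) = +1.2500; later rows by forward substitution.
  T[0,:] = [+0.0000, +1.0000, +1.2500]
  T[1,:] = [+0.0000, -0.3333, +1.2500]
  T[2,:] = [+0.0000, +1.5000, +0.6250]
|eigenvalues of T|: 1.5966, 1.3049, 0.0000.
ρ(T) = max|λ| = 1.5966; 1.5966 > 1, so it fails to converge.

1.5966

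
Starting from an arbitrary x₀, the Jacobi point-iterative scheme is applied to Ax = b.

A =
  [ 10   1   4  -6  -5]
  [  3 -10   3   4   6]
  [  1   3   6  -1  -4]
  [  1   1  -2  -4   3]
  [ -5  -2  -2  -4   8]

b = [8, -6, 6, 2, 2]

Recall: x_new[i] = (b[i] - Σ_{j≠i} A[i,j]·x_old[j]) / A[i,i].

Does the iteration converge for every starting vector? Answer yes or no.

no

Write A = D+L+U with D = diag(10, -10, 6, -4, 8).
Jacobi T = -D⁻¹(L+U): T[0,4] = -(-5)/(10) = +0.5000; T[0,0] = 0.
  T[0,:] = [+0.0000 -0.1000 -0.4000 +0.6000 +0.5000]
  T[1,:] = [+0.3000 +0.0000 +0.3000 +0.4000 +0.6000]
  T[2,:] = [-0.1667 -0.5000 +0.0000 +0.1667 +0.6667]
  T[3,:] = [+0.2500 +0.2500 -0.5000 +0.0000 +0.7500]
  T[4,:] = [+0.6250 +0.2500 +0.2500 +0.5000 +0.0000]
eigenvalue magnitudes: 1.2102, 0.6803, 0.6803, 0.3472, 0.3472.
ρ(T) = max|λ| = 1.2102; 1.2102 > 1 ⇒ diverges.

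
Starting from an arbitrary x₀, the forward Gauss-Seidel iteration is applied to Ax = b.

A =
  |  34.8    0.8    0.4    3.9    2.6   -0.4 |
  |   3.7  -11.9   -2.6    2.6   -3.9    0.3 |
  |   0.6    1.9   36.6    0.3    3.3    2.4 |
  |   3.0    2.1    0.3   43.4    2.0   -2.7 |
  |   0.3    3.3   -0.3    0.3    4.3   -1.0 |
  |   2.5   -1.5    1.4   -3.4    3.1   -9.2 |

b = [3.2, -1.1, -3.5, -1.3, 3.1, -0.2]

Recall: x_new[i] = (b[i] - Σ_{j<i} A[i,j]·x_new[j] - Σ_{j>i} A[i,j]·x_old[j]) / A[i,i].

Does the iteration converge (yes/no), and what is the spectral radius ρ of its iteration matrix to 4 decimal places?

Split A = D + L + U, D = diag(34.8, -11.9, 36.6, 43.4, 4.3, -9.2).
Gauss-Seidel: T = -(D+L)⁻¹U, row 0 first, T[0,2] = -(0.4)/(34.8) = -0.0115; later rows by forward substitution.
  T[0,:] = [+0.0000 -0.0230 -0.0115 -0.1121 -0.0747 +0.0115]
  T[1,:] = [+0.0000 -0.0071 -0.2221 +0.1836 -0.3510 +0.0288]
  T[2,:] = [+0.0000 +0.0007 +0.0117 -0.0159 -0.0707 -0.0673]
  T[3,:] = [+0.0000 +0.0019 +0.0115 -0.0010 -0.0234 +0.0605]
  T[4,:] = [+0.0000 +0.0070 +0.1712 -0.1342 +0.2713 +0.2008]
  T[5,:] = [+0.0000 -0.0033 +0.0883 -0.1076 +0.1262 +0.0335]
eigenvalue magnitudes: 0.2858, 0.0608, 0.0608, 0.0498, 0.0023, 0.0000.
ρ = 0.2858; 0.2858 < 1: convergent.

yes, ρ = 0.2858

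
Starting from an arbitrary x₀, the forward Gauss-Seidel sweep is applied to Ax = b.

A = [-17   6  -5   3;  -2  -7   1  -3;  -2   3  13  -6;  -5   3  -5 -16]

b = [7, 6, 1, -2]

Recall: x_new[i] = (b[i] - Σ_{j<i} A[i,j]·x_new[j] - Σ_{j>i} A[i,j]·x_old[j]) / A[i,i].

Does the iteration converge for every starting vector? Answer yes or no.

Diagonal D = diag(-17, -7, 13, -16); L, U strict lower/upper.
Gauss-Seidel: T = -(D+L)⁻¹U, row 0 first, T[0,2] = -(-5)/(-17) = -0.2941; later rows by forward substitution.
  T[0,:] = [+0.0000 +0.3529 -0.2941 +0.1765]
  T[1,:] = [+0.0000 -0.1008 +0.2269 -0.4790]
  T[2,:] = [+0.0000 +0.0776 -0.0976 +0.5992]
  T[3,:] = [+0.0000 -0.1534 +0.1650 -0.3322]
|roots of det(T-λI)|: 0.7068, 0.1014, 0.1014, 0.0000.
ρ = 0.7068; 0.7068 < 1 ⇒ converges.

yes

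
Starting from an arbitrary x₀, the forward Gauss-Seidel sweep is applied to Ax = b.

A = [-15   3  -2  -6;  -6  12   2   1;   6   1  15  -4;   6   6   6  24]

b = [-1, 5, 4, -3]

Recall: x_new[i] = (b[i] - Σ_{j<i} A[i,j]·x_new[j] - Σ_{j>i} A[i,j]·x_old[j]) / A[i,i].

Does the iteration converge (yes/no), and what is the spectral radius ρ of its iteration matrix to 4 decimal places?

Diagonal D = diag(-15, 12, 15, 24); L, U strict lower/upper.
Gauss-Seidel: T = -(D+L)⁻¹U, row 0 first, T[0,2] = -(-2)/(-15) = -0.1333; later rows by forward substitution.
  T[0,:] = [+0.0000, +0.2000, -0.1333, -0.4000]
  T[1,:] = [+0.0000, +0.1000, -0.2333, -0.2833]
  T[2,:] = [+0.0000, -0.0867, +0.0689, +0.4456]
  T[3,:] = [+0.0000, -0.0533, +0.0744, +0.0594]
eigenvalue magnitudes: 0.3796, 0.0765, 0.0765, 0.0000.
ρ(T) = max|λ| = 0.3796; 0.3796 < 1, so it converges for any x₀.

yes, ρ = 0.3796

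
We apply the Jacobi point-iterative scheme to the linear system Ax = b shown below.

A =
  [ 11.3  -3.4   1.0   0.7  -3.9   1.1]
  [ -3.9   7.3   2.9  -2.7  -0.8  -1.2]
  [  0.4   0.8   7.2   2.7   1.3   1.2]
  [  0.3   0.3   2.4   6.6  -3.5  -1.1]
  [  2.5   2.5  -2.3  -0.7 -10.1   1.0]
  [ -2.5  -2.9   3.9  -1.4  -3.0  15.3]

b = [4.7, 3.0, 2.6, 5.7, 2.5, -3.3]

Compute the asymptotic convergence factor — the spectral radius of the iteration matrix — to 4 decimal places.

0.9224

Split A = D + L + U, D = diag(11.3, 7.3, 7.2, 6.6, -10.1, 15.3).
Jacobi T = -D⁻¹(L+U): T[0,5] = -(1.1)/(11.3) = -0.0973; T[0,0] = 0.
  T[0,:] = [+0.0000 +0.3009 -0.0885 -0.0619 +0.3451 -0.0973]
  T[1,:] = [+0.5342 +0.0000 -0.3973 +0.3699 +0.1096 +0.1644]
  T[2,:] = [-0.0556 -0.1111 +0.0000 -0.3750 -0.1806 -0.1667]
  T[3,:] = [-0.0455 -0.0455 -0.3636 +0.0000 +0.5303 +0.1667]
  T[4,:] = [+0.2475 +0.2475 -0.2277 -0.0693 +0.0000 +0.0990]
  T[5,:] = [+0.1634 +0.1895 -0.2549 +0.0915 +0.1961 +0.0000]
|roots of det(T-λI)|: 0.9224, 0.4254, 0.3295, 0.3295, 0.1759, 0.1442.
ρ(T) = max|λ| = 0.9224; 0.9224 < 1: convergent.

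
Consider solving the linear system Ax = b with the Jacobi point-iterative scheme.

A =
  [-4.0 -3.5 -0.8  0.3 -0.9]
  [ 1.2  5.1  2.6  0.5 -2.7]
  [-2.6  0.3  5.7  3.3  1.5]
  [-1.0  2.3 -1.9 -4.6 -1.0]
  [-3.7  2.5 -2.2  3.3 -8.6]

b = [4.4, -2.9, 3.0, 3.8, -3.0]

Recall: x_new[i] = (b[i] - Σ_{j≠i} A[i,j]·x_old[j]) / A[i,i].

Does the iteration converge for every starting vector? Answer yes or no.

Split A = D + L + U, D = diag(-4, 5.1, 5.7, -4.6, -8.6).
Jacobi: T = -D⁻¹(L+U), T[0,2] = -(-0.8)/(-4) = -0.2000; T[0,0] = 0.
  T[0,:] = [+0.0000  -0.8750  -0.2000  +0.0750  -0.2250]
  T[1,:] = [-0.2353  +0.0000  -0.5098  -0.0980  +0.5294]
  T[2,:] = [+0.4561  -0.0526  +0.0000  -0.5789  -0.2632]
  T[3,:] = [-0.2174  +0.5000  -0.4130  +0.0000  -0.2174]
  T[4,:] = [-0.4302  +0.2907  -0.2558  +0.3837  +0.0000]
|roots of det(T-λI)|: 1.1328, 0.6973, 0.6973, 0.3085, 0.0085.
spectral radius ρ = 1.1328; 1.1328 > 1, so it fails to converge.

no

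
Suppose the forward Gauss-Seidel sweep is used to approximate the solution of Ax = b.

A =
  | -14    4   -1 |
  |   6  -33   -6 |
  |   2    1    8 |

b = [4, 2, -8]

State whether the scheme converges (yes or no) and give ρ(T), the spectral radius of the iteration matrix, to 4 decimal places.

Write A = D+L+U with D = diag(-14, -33, 8).
Gauss-Seidel: T = -(D+L)⁻¹U, row 0 first, T[0,2] = -(-1)/(-14) = -0.0714; later rows by forward substitution.
  T[0,:] = [+0.0000 +0.2857 -0.0714]
  T[1,:] = [+0.0000 +0.0519 -0.1948]
  T[2,:] = [+0.0000 -0.0779 +0.0422]
|roots of det(T-λI)|: 0.1704, 0.0762, 0.0000.
ρ(T) = max|λ| = 0.1704; 0.1704 < 1: convergent.

yes, ρ = 0.1704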